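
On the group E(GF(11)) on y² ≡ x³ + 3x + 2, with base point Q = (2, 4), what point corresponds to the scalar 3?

(4, 10)

Repeated addition: build up to 3Q.
2Q: tangent at (2, 4): λ = (3·2² + 3)/(2·4) ≡ 4/8. 8⁻¹ ≡ 7 (mod 11), so λ ≡ 4·7 ≡ 6.
  x = λ² - 2 - 2 = 36 - 4 ≡ 10; y = λ·(2 - 10) - 4 ≡ 3. → (10, 3)
3Q: (10, 3) + (2, 4). λ = (4 - 3)/(2 - 10) ≡ 1/3 mod 11. 3⁻¹ ≡ 4 (mod 11), so λ ≡ 4.
  x = λ² - 10 - 2 = 16 - 12 ≡ 4; y = λ·(10 - 4) - 3 ≡ 10. → (4, 10)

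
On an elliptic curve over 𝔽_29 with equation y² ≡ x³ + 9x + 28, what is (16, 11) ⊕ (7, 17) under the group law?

(0, 17)

(16, 11) + (7, 17). λ = (17 - 11)/(7 - 16) ≡ 6/20 mod 29. 20⁻¹ ≡ 16 (mod 29), so λ ≡ 9.
  x = λ² - 16 - 7 = 81 - 23 ≡ 0; y = λ·(16 - 0) - 11 ≡ 17. → (0, 17)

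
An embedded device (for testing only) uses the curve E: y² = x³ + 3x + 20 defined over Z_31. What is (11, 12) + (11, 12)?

tangent at (11, 12): λ = (3·11² + 3)/(2·12) ≡ 25/24. 24⁻¹ ≡ 22 (mod 31) since 24·22 = 528 ≡ 1, so λ ≡ 25·22 ≡ 23.
  x = λ² - 11 - 11 = 529 - 22 ≡ 11; y = λ·(11 - 11) - 12 ≡ 19. → (11, 19)

(11, 19)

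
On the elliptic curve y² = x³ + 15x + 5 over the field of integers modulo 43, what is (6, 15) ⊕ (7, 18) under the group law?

(6, 15) + (7, 18). λ = (18 - 15)/(7 - 6) ≡ 3/1 mod 43. 1⁻¹ ≡ 1 (mod 43), so λ ≡ 3.
  x = λ² - 6 - 7 = 9 - 13 ≡ 39; y = λ·(6 - 39) - 15 ≡ 15. → (39, 15)

(39, 15)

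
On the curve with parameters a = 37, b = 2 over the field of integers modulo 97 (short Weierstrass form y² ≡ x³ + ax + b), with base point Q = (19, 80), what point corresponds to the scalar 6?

(67, 64)

Repeated addition: build up to 6Q.
2Q: tangent at (19, 80): λ = (3·19² + 37)/(2·80) ≡ 53/63. 63⁻¹ ≡ 77 (mod 97), so λ ≡ 53·77 ≡ 7.
  x = λ² - 19 - 19 = 49 - 38 ≡ 11; y = λ·(19 - 11) - 80 ≡ 73. → (11, 73)
3Q: (11, 73) + (19, 80). λ = (80 - 73)/(19 - 11) ≡ 7/8 mod 97. 8⁻¹ ≡ 85 (mod 97) since 8·85 = 680 ≡ 1, so λ ≡ 13.
  x = λ² - 11 - 19 = 169 - 30 ≡ 42; y = λ·(11 - 42) - 73 ≡ 9. → (42, 9)
4Q: (42, 9) + (19, 80). λ = (80 - 9)/(19 - 42) ≡ 71/74 mod 97. 74⁻¹ ≡ 59 (mod 97) since 74·59 = 4366 ≡ 1, so λ ≡ 18.
  x = λ² - 42 - 19 = 324 - 61 ≡ 69; y = λ·(42 - 69) - 9 ≡ 87. → (69, 87)
5Q: (69, 87) + (19, 80). λ = (80 - 87)/(19 - 69) ≡ 90/47 mod 97. 47⁻¹ ≡ 64 (mod 97), so λ ≡ 37.
  x = λ² - 69 - 19 = 1369 - 88 ≡ 20; y = λ·(69 - 20) - 87 ≡ 77. → (20, 77)
6Q: (20, 77) + (19, 80). λ = (80 - 77)/(19 - 20) ≡ 3/96 mod 97. 96⁻¹ ≡ 96 (mod 97), so λ ≡ 94.
  x = λ² - 20 - 19 = 8836 - 39 ≡ 67; y = λ·(20 - 67) - 77 ≡ 64. → (67, 64)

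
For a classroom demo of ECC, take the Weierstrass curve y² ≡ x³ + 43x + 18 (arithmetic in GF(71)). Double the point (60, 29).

tangent at (60, 29): λ = (3·60² + 43)/(2·29) ≡ 51/58. 58⁻¹ ≡ 60 (mod 71), so λ ≡ 51·60 ≡ 7.
  x = λ² - 60 - 60 = 49 - 120 ≡ 0; y = λ·(60 - 0) - 29 ≡ 36. → (0, 36)

(0, 36)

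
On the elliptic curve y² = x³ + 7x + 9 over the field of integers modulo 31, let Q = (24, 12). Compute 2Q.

(2, 0)

tangent at (24, 12): λ = (3·24² + 7)/(2·12) ≡ 30/24. 24⁻¹ ≡ 22 (mod 31), so λ ≡ 30·22 ≡ 9.
  x = λ² - 24 - 24 = 81 - 48 ≡ 2; y = λ·(24 - 2) - 12 ≡ 0. → (2, 0)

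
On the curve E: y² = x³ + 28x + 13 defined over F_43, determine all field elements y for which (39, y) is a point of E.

x³ + 28x + 13 = 60424 ≡ 9 (mod 43).
Square roots of 9 mod 43: 3 and 40 (since 3² = 9 ≡ 9).

3, 40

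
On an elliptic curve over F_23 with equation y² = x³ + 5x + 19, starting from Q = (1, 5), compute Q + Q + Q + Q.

(13, 21)

Repeated addition: build up to 4Q.
2Q: tangent at (1, 5): λ = (3·1² + 5)/(2·5) ≡ 8/10. 10⁻¹ ≡ 7 (mod 23) since 10·7 = 70 ≡ 1, so λ ≡ 8·7 ≡ 10.
  x = λ² - 1 - 1 = 100 - 2 ≡ 6; y = λ·(1 - 6) - 5 ≡ 14. → (6, 14)
3Q: (6, 14) + (1, 5). λ = (5 - 14)/(1 - 6) ≡ 14/18 mod 23. 18⁻¹ ≡ 9 (mod 23), so λ ≡ 11.
  x = λ² - 6 - 1 = 121 - 7 ≡ 22; y = λ·(6 - 22) - 14 ≡ 17. → (22, 17)
4Q: (22, 17) + (1, 5). λ = (5 - 17)/(1 - 22) ≡ 11/2 mod 23. 2⁻¹ ≡ 12 (mod 23), so λ ≡ 17.
  x = λ² - 22 - 1 = 289 - 23 ≡ 13; y = λ·(22 - 13) - 17 ≡ 21. → (13, 21)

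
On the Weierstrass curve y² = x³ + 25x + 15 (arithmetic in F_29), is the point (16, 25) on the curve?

yes

y² = 25² ≡ 16; x³ + 25x + 15 = 4511 ≡ 16 (mod 29). 16 = 16.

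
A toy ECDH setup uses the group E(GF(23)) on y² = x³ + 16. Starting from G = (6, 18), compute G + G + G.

(21, 13)

Repeated addition: build up to 3G.
2G: tangent at (6, 18): λ = (3·6² + 0)/(2·18) ≡ 16/13. 13⁻¹ ≡ 16 (mod 23) since 13·16 = 208 ≡ 1, so λ ≡ 16·16 ≡ 3.
  x = λ² - 6 - 6 = 9 - 12 ≡ 20; y = λ·(6 - 20) - 18 ≡ 9. → (20, 9)
3G: (20, 9) + (6, 18). λ = (18 - 9)/(6 - 20) ≡ 9/9 mod 23. 9⁻¹ ≡ 18 (mod 23) since 9·18 = 162 ≡ 1, so λ ≡ 1.
  x = λ² - 20 - 6 = 1 - 26 ≡ 21; y = λ·(20 - 21) - 9 ≡ 13. → (21, 13)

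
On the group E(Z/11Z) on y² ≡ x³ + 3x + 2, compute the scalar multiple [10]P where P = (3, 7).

Double-and-add on 10 = (1010)₂. Start with P = (3, 7) for the leading 1-bit.
double: tangent at (3, 7): λ = (3·3² + 3)/(2·7) ≡ 8/3. 3⁻¹ ≡ 4 (mod 11), so λ ≡ 8·4 ≡ 10.
  x = λ² - 3 - 3 = 100 - 6 ≡ 6; y = λ·(3 - 6) - 7 ≡ 7. → (6, 7)
double: tangent at (6, 7): λ = (3·6² + 3)/(2·7) ≡ 1/3. 3⁻¹ ≡ 4 (mod 11), so λ ≡ 1·4 ≡ 4.
  x = λ² - 6 - 6 = 16 - 12 ≡ 4; y = λ·(6 - 4) - 7 ≡ 1. → (4, 1)
add P: (4, 1) + (3, 7). λ = (7 - 1)/(3 - 4) ≡ 6/10 mod 11. 10⁻¹ ≡ 10 (mod 11) since 10·10 = 100 ≡ 1, so λ ≡ 5.
  x = λ² - 4 - 3 = 25 - 7 ≡ 7; y = λ·(4 - 7) - 1 ≡ 6. → (7, 6)
double: tangent at (7, 6): λ = (3·7² + 3)/(2·6) ≡ 7/1. 1⁻¹ ≡ 1 (mod 11), so λ ≡ 7·1 ≡ 7.
  x = λ² - 7 - 7 = 49 - 14 ≡ 2; y = λ·(7 - 2) - 6 ≡ 7. → (2, 7)

(2, 7)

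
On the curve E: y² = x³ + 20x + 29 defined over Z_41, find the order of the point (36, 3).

2P: tangent at (36, 3): λ = (3·36² + 20)/(2·3) ≡ 13/6. 6⁻¹ ≡ 7 (mod 41), so λ ≡ 13·7 ≡ 9.
  x = λ² - 36 - 36 = 81 - 72 ≡ 9; y = λ·(36 - 9) - 3 ≡ 35. → (9, 35)
3P: (9, 35) + (36, 3). λ = (3 - 35)/(36 - 9) ≡ 9/27 mod 41. 27⁻¹ ≡ 38 (mod 41) since 27·38 = 1026 ≡ 1, so λ ≡ 14.
  x = λ² - 9 - 36 = 196 - 45 ≡ 28; y = λ·(9 - 28) - 35 ≡ 27. → (28, 27)
4P: (28, 27) + (36, 3). λ = (3 - 27)/(36 - 28) ≡ 17/8 mod 41. 8⁻¹ ≡ 36 (mod 41), so λ ≡ 38.
  x = λ² - 28 - 36 = 1444 - 64 ≡ 27; y = λ·(28 - 27) - 27 ≡ 11. → (27, 11)
5P: (27, 11) + (36, 3). λ = (3 - 11)/(36 - 27) ≡ 33/9 mod 41. 9⁻¹ ≡ 32 (mod 41), so λ ≡ 31.
  x = λ² - 27 - 36 = 961 - 63 ≡ 37; y = λ·(27 - 37) - 11 ≡ 7. → (37, 7)
6P: (37, 7) + (36, 3). λ = (3 - 7)/(36 - 37) ≡ 37/40 mod 41. 40⁻¹ ≡ 40 (mod 41) since 40·40 = 1600 ≡ 1, so λ ≡ 4.
  x = λ² - 37 - 36 = 16 - 73 ≡ 25; y = λ·(37 - 25) - 7 ≡ 0. → (25, 0)
7P: (25, 0) + (36, 3). λ = (3 - 0)/(36 - 25) ≡ 3/11 mod 41. 11⁻¹ ≡ 15 (mod 41), so λ ≡ 4.
  x = λ² - 25 - 36 = 16 - 61 ≡ 37; y = λ·(25 - 37) - 0 ≡ 34. → (37, 34)
8P: (37, 34) + (36, 3). λ = (3 - 34)/(36 - 37) ≡ 10/40 mod 41. 40⁻¹ ≡ 40 (mod 41), so λ ≡ 31.
  x = λ² - 37 - 36 = 961 - 73 ≡ 27; y = λ·(37 - 27) - 34 ≡ 30. → (27, 30)
9P: (27, 30) + (36, 3). λ = (3 - 30)/(36 - 27) ≡ 14/9 mod 41. 9⁻¹ ≡ 32 (mod 41), so λ ≡ 38.
  x = λ² - 27 - 36 = 1444 - 63 ≡ 28; y = λ·(27 - 28) - 30 ≡ 14. → (28, 14)
10P: (28, 14) + (36, 3). λ = (3 - 14)/(36 - 28) ≡ 30/8 mod 41. 8⁻¹ ≡ 36 (mod 41), so λ ≡ 14.
  x = λ² - 28 - 36 = 196 - 64 ≡ 9; y = λ·(28 - 9) - 14 ≡ 6. → (9, 6)
11P: (9, 6) + (36, 3). λ = (3 - 6)/(36 - 9) ≡ 38/27 mod 41. 27⁻¹ ≡ 38 (mod 41), so λ ≡ 9.
  x = λ² - 9 - 36 = 81 - 45 ≡ 36; y = λ·(9 - 36) - 6 ≡ 38. → (36, 38)
12P: (36, 38) + (36, 3): same x and y₁ ≡ -y₂, so the sum is 𝒪.
12P = 𝒪, so the order is 12.

12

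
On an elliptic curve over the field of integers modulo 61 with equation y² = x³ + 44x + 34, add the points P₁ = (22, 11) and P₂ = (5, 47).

(14, 51)

(22, 11) + (5, 47). λ = (47 - 11)/(5 - 22) ≡ 36/44 mod 61. 44⁻¹ ≡ 43 (mod 61), so λ ≡ 23.
  x = λ² - 22 - 5 = 529 - 27 ≡ 14; y = λ·(22 - 14) - 11 ≡ 51. → (14, 51)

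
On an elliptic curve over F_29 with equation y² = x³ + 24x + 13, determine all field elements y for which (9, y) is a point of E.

x³ + 24x + 13 = 958 ≡ 1 (mod 29).
Square roots of 1 mod 29: 1 and 28 (since 1² = 1 ≡ 1).

1, 28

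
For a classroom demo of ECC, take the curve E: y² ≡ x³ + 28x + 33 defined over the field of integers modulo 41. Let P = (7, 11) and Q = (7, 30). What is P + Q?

O

The two points share x = 7 and their y-coordinates satisfy 11 + 30 ≡ 0 (mod 41), so they are inverses. Their sum is O.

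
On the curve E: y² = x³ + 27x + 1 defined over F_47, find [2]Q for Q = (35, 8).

tangent at (35, 8): λ = (3·35² + 27)/(2·8) ≡ 36/16. 16⁻¹ ≡ 3 (mod 47), so λ ≡ 36·3 ≡ 14.
  x = λ² - 35 - 35 = 196 - 70 ≡ 32; y = λ·(35 - 32) - 8 ≡ 34. → (32, 34)

(32, 34)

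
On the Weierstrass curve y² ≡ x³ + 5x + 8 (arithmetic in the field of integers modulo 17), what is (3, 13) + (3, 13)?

tangent at (3, 13): λ = (3·3² + 5)/(2·13) ≡ 15/9. 9⁻¹ ≡ 2 (mod 17), so λ ≡ 15·2 ≡ 13.
  x = λ² - 3 - 3 = 169 - 6 ≡ 10; y = λ·(3 - 10) - 13 ≡ 15. → (10, 15)

(10, 15)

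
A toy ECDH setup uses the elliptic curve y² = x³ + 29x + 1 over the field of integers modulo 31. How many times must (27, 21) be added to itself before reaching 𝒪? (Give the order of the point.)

2P: tangent at (27, 21): λ = (3·27² + 29)/(2·21) ≡ 15/11. 11⁻¹ ≡ 17 (mod 31), so λ ≡ 15·17 ≡ 7.
  x = λ² - 27 - 27 = 49 - 54 ≡ 26; y = λ·(27 - 26) - 21 ≡ 17. → (26, 17)
3P: (26, 17) + (27, 21). λ = (21 - 17)/(27 - 26) ≡ 4/1 mod 31. 1⁻¹ ≡ 1 (mod 31), so λ ≡ 4.
  x = λ² - 26 - 27 = 16 - 53 ≡ 25; y = λ·(26 - 25) - 17 ≡ 18. → (25, 18)
4P: (25, 18) + (27, 21). λ = (21 - 18)/(27 - 25) ≡ 3/2 mod 31. 2⁻¹ ≡ 16 (mod 31) since 2·16 = 32 ≡ 1, so λ ≡ 17.
  x = λ² - 25 - 27 = 289 - 52 ≡ 20; y = λ·(25 - 20) - 18 ≡ 5. → (20, 5)
5P: (20, 5) + (27, 21). λ = (21 - 5)/(27 - 20) ≡ 16/7 mod 31. 7⁻¹ ≡ 9 (mod 31), so λ ≡ 20.
  x = λ² - 20 - 27 = 400 - 47 ≡ 12; y = λ·(20 - 12) - 5 ≡ 0. → (12, 0)
6P: (12, 0) + (27, 21). λ = (21 - 0)/(27 - 12) ≡ 21/15 mod 31. 15⁻¹ ≡ 29 (mod 31), so λ ≡ 20.
  x = λ² - 12 - 27 = 400 - 39 ≡ 20; y = λ·(12 - 20) - 0 ≡ 26. → (20, 26)
7P: (20, 26) + (27, 21). λ = (21 - 26)/(27 - 20) ≡ 26/7 mod 31. 7⁻¹ ≡ 9 (mod 31) since 7·9 = 63 ≡ 1, so λ ≡ 17.
  x = λ² - 20 - 27 = 289 - 47 ≡ 25; y = λ·(20 - 25) - 26 ≡ 13. → (25, 13)
8P: (25, 13) + (27, 21). λ = (21 - 13)/(27 - 25) ≡ 8/2 mod 31. 2⁻¹ ≡ 16 (mod 31), so λ ≡ 4.
  x = λ² - 25 - 27 = 16 - 52 ≡ 26; y = λ·(25 - 26) - 13 ≡ 14. → (26, 14)
9P: (26, 14) + (27, 21). λ = (21 - 14)/(27 - 26) ≡ 7/1 mod 31. 1⁻¹ ≡ 1 (mod 31) since 1·1 = 1 ≡ 1, so λ ≡ 7.
  x = λ² - 26 - 27 = 49 - 53 ≡ 27; y = λ·(26 - 27) - 14 ≡ 10. → (27, 10)
10P: (27, 10) + (27, 21): same x and y₁ ≡ -y₂, so the sum is 𝒪.
10P = 𝒪, so the order is 10.

10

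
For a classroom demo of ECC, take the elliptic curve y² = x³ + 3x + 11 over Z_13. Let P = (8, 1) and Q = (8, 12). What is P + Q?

O

The two points share x = 8 and their y-coordinates satisfy 1 + 12 ≡ 0 (mod 13), so they are inverses. Their sum is 𝒪.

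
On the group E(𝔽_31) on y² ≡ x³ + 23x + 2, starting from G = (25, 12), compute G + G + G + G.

(9, 16)

Repeated addition: build up to 4G.
2G: tangent at (25, 12): λ = (3·25² + 23)/(2·12) ≡ 7/24. 24⁻¹ ≡ 22 (mod 31), so λ ≡ 7·22 ≡ 30.
  x = λ² - 25 - 25 = 900 - 50 ≡ 13; y = λ·(25 - 13) - 12 ≡ 7. → (13, 7)
3G: (13, 7) + (25, 12). λ = (12 - 7)/(25 - 13) ≡ 5/12 mod 31. 12⁻¹ ≡ 13 (mod 31) since 12·13 = 156 ≡ 1, so λ ≡ 3.
  x = λ² - 13 - 25 = 9 - 38 ≡ 2; y = λ·(13 - 2) - 7 ≡ 26. → (2, 26)
4G: (2, 26) + (25, 12). λ = (12 - 26)/(25 - 2) ≡ 17/23 mod 31. 23⁻¹ ≡ 27 (mod 31) since 23·27 = 621 ≡ 1, so λ ≡ 25.
  x = λ² - 2 - 25 = 625 - 27 ≡ 9; y = λ·(2 - 9) - 26 ≡ 16. → (9, 16)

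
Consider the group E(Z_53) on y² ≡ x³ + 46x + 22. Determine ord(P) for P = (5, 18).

2P: tangent at (5, 18): λ = (3·5² + 46)/(2·18) ≡ 15/36. 36⁻¹ ≡ 28 (mod 53), so λ ≡ 15·28 ≡ 49.
  x = λ² - 5 - 5 = 2401 - 10 ≡ 6; y = λ·(5 - 6) - 18 ≡ 39. → (6, 39)
3P: (6, 39) + (5, 18). λ = (18 - 39)/(5 - 6) ≡ 32/52 mod 53. 52⁻¹ ≡ 52 (mod 53), so λ ≡ 21.
  x = λ² - 6 - 5 = 441 - 11 ≡ 6; y = λ·(6 - 6) - 39 ≡ 14. → (6, 14)
4P: (6, 14) + (5, 18). λ = (18 - 14)/(5 - 6) ≡ 4/52 mod 53. 52⁻¹ ≡ 52 (mod 53), so λ ≡ 49.
  x = λ² - 6 - 5 = 2401 - 11 ≡ 5; y = λ·(6 - 5) - 14 ≡ 35. → (5, 35)
5P: (5, 35) + (5, 18): same x and y₁ ≡ -y₂, so the sum is the point at infinity.
5P = the point at infinity, so the order is 5.

5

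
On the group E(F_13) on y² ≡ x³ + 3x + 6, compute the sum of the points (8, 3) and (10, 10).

(8, 3) + (10, 10). λ = (10 - 3)/(10 - 8) ≡ 7/2 mod 13. 2⁻¹ ≡ 7 (mod 13), so λ ≡ 10.
  x = λ² - 8 - 10 = 100 - 18 ≡ 4; y = λ·(8 - 4) - 3 ≡ 11. → (4, 11)

(4, 11)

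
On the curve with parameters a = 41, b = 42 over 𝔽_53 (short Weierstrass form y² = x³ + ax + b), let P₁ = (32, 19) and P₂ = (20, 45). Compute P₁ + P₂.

(32, 19) + (20, 45). λ = (45 - 19)/(20 - 32) ≡ 26/41 mod 53. 41⁻¹ ≡ 22 (mod 53), so λ ≡ 42.
  x = λ² - 32 - 20 = 1764 - 52 ≡ 16; y = λ·(32 - 16) - 19 ≡ 17. → (16, 17)

(16, 17)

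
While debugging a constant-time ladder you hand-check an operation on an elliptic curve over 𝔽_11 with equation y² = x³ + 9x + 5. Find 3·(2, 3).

(1, 2)

Write P = (2, 3).
Repeated addition: build up to 3P.
2P: tangent at (2, 3): λ = (3·2² + 9)/(2·3) ≡ 10/6. 6⁻¹ ≡ 2 (mod 11), so λ ≡ 10·2 ≡ 9.
  x = λ² - 2 - 2 = 81 - 4 ≡ 0; y = λ·(2 - 0) - 3 ≡ 4. → (0, 4)
3P: (0, 4) + (2, 3). λ = (3 - 4)/(2 - 0) ≡ 10/2 mod 11. 2⁻¹ ≡ 6 (mod 11) since 2·6 = 12 ≡ 1, so λ ≡ 5.
  x = λ² - 0 - 2 = 25 - 2 ≡ 1; y = λ·(0 - 1) - 4 ≡ 2. → (1, 2)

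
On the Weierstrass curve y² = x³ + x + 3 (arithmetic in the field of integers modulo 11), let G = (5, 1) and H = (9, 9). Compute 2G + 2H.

First 2G:
Repeated addition: build up to 2G.
2G: tangent at (5, 1): λ = (3·5² + 1)/(2·1) ≡ 10/2. 2⁻¹ ≡ 6 (mod 11) since 2·6 = 12 ≡ 1, so λ ≡ 10·6 ≡ 5.
  x = λ² - 5 - 5 = 25 - 10 ≡ 4; y = λ·(5 - 4) - 1 ≡ 4. → (4, 4)
2G = (4, 4).
Next 2H:
Repeated addition: build up to 2H.
2H: tangent at (9, 9): λ = (3·9² + 1)/(2·9) ≡ 2/7. 7⁻¹ ≡ 8 (mod 11) since 7·8 = 56 ≡ 1, so λ ≡ 2·8 ≡ 5.
  x = λ² - 9 - 9 = 25 - 18 ≡ 7; y = λ·(9 - 7) - 9 ≡ 1. → (7, 1)
2H = (7, 1).
Finally 2G + 2H:
(4, 4) + (7, 1). λ = (1 - 4)/(7 - 4) ≡ 8/3 mod 11. 3⁻¹ ≡ 4 (mod 11), so λ ≡ 10.
  x = λ² - 4 - 7 = 100 - 11 ≡ 1; y = λ·(4 - 1) - 4 ≡ 4. → (1, 4)

(1, 4)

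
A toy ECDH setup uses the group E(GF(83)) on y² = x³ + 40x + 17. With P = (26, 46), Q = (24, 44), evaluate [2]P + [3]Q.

First 2P:
Repeated addition: build up to 2P.
2P: tangent at (26, 46): λ = (3·26² + 40)/(2·46) ≡ 76/9. 9⁻¹ ≡ 37 (mod 83) since 9·37 = 333 ≡ 1, so λ ≡ 76·37 ≡ 73.
  x = λ² - 26 - 26 = 5329 - 52 ≡ 48; y = λ·(26 - 48) - 46 ≡ 8. → (48, 8)
2P = (48, 8).
Next 3Q:
Repeated addition: build up to 3Q.
2Q: tangent at (24, 44): λ = (3·24² + 40)/(2·44) ≡ 25/5. 5⁻¹ ≡ 50 (mod 83), so λ ≡ 25·50 ≡ 5.
  x = λ² - 24 - 24 = 25 - 48 ≡ 60; y = λ·(24 - 60) - 44 ≡ 25. → (60, 25)
3Q: (60, 25) + (24, 44). λ = (44 - 25)/(24 - 60) ≡ 19/47 mod 83. 47⁻¹ ≡ 53 (mod 83), so λ ≡ 11.
  x = λ² - 60 - 24 = 121 - 84 ≡ 37; y = λ·(60 - 37) - 25 ≡ 62. → (37, 62)
3Q = (37, 62).
Finally 2P + 3Q:
(48, 8) + (37, 62). λ = (62 - 8)/(37 - 48) ≡ 54/72 mod 83. 72⁻¹ ≡ 15 (mod 83) since 72·15 = 1080 ≡ 1, so λ ≡ 63.
  x = λ² - 48 - 37 = 3969 - 85 ≡ 66; y = λ·(48 - 66) - 8 ≡ 20. → (66, 20)

(66, 20)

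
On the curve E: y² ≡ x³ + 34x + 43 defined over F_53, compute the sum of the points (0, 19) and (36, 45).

(1, 48)

(0, 19) + (36, 45). λ = (45 - 19)/(36 - 0) ≡ 26/36 mod 53. 36⁻¹ ≡ 28 (mod 53) since 36·28 = 1008 ≡ 1, so λ ≡ 39.
  x = λ² - 0 - 36 = 1521 - 36 ≡ 1; y = λ·(0 - 1) - 19 ≡ 48. → (1, 48)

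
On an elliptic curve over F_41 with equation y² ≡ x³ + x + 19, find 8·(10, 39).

(39, 3)

Write G = (10, 39).
Repeated addition: build up to 8G.
2G: tangent at (10, 39): λ = (3·10² + 1)/(2·39) ≡ 14/37. 37⁻¹ ≡ 10 (mod 41), so λ ≡ 14·10 ≡ 17.
  x = λ² - 10 - 10 = 289 - 20 ≡ 23; y = λ·(10 - 23) - 39 ≡ 27. → (23, 27)
3G: (23, 27) + (10, 39). λ = (39 - 27)/(10 - 23) ≡ 12/28 mod 41. 28⁻¹ ≡ 22 (mod 41), so λ ≡ 18.
  x = λ² - 23 - 10 = 324 - 33 ≡ 4; y = λ·(23 - 4) - 27 ≡ 28. → (4, 28)
4G: (4, 28) + (10, 39). λ = (39 - 28)/(10 - 4) ≡ 11/6 mod 41. 6⁻¹ ≡ 7 (mod 41), so λ ≡ 36.
  x = λ² - 4 - 10 = 1296 - 14 ≡ 11; y = λ·(4 - 11) - 28 ≡ 7. → (11, 7)
5G: (11, 7) + (10, 39). λ = (39 - 7)/(10 - 11) ≡ 32/40 mod 41. 40⁻¹ ≡ 40 (mod 41) since 40·40 = 1600 ≡ 1, so λ ≡ 9.
  x = λ² - 11 - 10 = 81 - 21 ≡ 19; y = λ·(11 - 19) - 7 ≡ 3. → (19, 3)
6G: (19, 3) + (10, 39). λ = (39 - 3)/(10 - 19) ≡ 36/32 mod 41. 32⁻¹ ≡ 9 (mod 41), so λ ≡ 37.
  x = λ² - 19 - 10 = 1369 - 29 ≡ 28; y = λ·(19 - 28) - 3 ≡ 33. → (28, 33)
7G: (28, 33) + (10, 39). λ = (39 - 33)/(10 - 28) ≡ 6/23 mod 41. 23⁻¹ ≡ 25 (mod 41) since 23·25 = 575 ≡ 1, so λ ≡ 27.
  x = λ² - 28 - 10 = 729 - 38 ≡ 35; y = λ·(28 - 35) - 33 ≡ 24. → (35, 24)
8G: (35, 24) + (10, 39). λ = (39 - 24)/(10 - 35) ≡ 15/16 mod 41. 16⁻¹ ≡ 18 (mod 41), so λ ≡ 24.
  x = λ² - 35 - 10 = 576 - 45 ≡ 39; y = λ·(35 - 39) - 24 ≡ 3. → (39, 3)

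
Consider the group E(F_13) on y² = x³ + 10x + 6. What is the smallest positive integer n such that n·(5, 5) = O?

2P: tangent at (5, 5): λ = (3·5² + 10)/(2·5) ≡ 7/10. 10⁻¹ ≡ 4 (mod 13) since 10·4 = 40 ≡ 1, so λ ≡ 7·4 ≡ 2.
  x = λ² - 5 - 5 = 4 - 10 ≡ 7; y = λ·(5 - 7) - 5 ≡ 4. → (7, 4)
3P: (7, 4) + (5, 5). λ = (5 - 4)/(5 - 7) ≡ 1/11 mod 13. 11⁻¹ ≡ 6 (mod 13) since 11·6 = 66 ≡ 1, so λ ≡ 6.
  x = λ² - 7 - 5 = 36 - 12 ≡ 11; y = λ·(7 - 11) - 4 ≡ 11. → (11, 11)
4P: (11, 11) + (5, 5). λ = (5 - 11)/(5 - 11) ≡ 7/7 mod 13. 7⁻¹ ≡ 2 (mod 13) since 7·2 = 14 ≡ 1, so λ ≡ 1.
  x = λ² - 11 - 5 = 1 - 16 ≡ 11; y = λ·(11 - 11) - 11 ≡ 2. → (11, 2)
5P: (11, 2) + (5, 5). λ = (5 - 2)/(5 - 11) ≡ 3/7 mod 13. 7⁻¹ ≡ 2 (mod 13), so λ ≡ 6.
  x = λ² - 11 - 5 = 36 - 16 ≡ 7; y = λ·(11 - 7) - 2 ≡ 9. → (7, 9)
6P: (7, 9) + (5, 5). λ = (5 - 9)/(5 - 7) ≡ 9/11 mod 13. 11⁻¹ ≡ 6 (mod 13), so λ ≡ 2.
  x = λ² - 7 - 5 = 4 - 12 ≡ 5; y = λ·(7 - 5) - 9 ≡ 8. → (5, 8)
7P: (5, 8) + (5, 5): same x and y₁ ≡ -y₂, so the sum is O.
7P = O, so the order is 7.

7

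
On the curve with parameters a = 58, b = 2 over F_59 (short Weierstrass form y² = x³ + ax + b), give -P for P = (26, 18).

-(26, 18) = (26, -18 mod 59) = (26, 41).

(26, 41)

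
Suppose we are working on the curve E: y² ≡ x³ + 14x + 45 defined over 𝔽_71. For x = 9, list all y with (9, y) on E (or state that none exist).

30, 41

x³ + 14x + 45 = 900 ≡ 48 (mod 71).
Square roots of 48 mod 71: 30 and 41 (since 30² = 900 ≡ 48).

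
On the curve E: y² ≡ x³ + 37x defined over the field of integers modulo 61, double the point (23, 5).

tangent at (23, 5): λ = (3·23² + 37)/(2·5) ≡ 38/10. 10⁻¹ ≡ 55 (mod 61) since 10·55 = 550 ≡ 1, so λ ≡ 38·55 ≡ 16.
  x = λ² - 23 - 23 = 256 - 46 ≡ 27; y = λ·(23 - 27) - 5 ≡ 53. → (27, 53)

(27, 53)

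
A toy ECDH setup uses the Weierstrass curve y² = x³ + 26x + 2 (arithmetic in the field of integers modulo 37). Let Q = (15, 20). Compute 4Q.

Double-and-add on 4 = (100)₂. Start with Q = (15, 20) for the leading 1-bit.
double: tangent at (15, 20): λ = (3·15² + 26)/(2·20) ≡ 35/3. 3⁻¹ ≡ 25 (mod 37) since 3·25 = 75 ≡ 1, so λ ≡ 35·25 ≡ 24.
  x = λ² - 15 - 15 = 576 - 30 ≡ 28; y = λ·(15 - 28) - 20 ≡ 1. → (28, 1)
double: tangent at (28, 1): λ = (3·28² + 26)/(2·1) ≡ 10/2. 2⁻¹ ≡ 19 (mod 37) since 2·19 = 38 ≡ 1, so λ ≡ 10·19 ≡ 5.
  x = λ² - 28 - 28 = 25 - 56 ≡ 6; y = λ·(28 - 6) - 1 ≡ 35. → (6, 35)

(6, 35)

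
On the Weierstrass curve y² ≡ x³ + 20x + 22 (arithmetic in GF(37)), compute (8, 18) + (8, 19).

The two points share x = 8 and their y-coordinates satisfy 18 + 19 ≡ 0 (mod 37), so they are inverses. Their sum is ∞.

O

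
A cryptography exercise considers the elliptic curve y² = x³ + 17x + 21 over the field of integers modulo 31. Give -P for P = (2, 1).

(2, 30)

-(2, 1) = (2, -1 mod 31) = (2, 30).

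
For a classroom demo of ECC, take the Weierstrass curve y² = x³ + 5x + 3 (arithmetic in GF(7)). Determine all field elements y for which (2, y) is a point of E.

x³ + 5x + 3 = 21 ≡ 0 (mod 7).
Only y = 0 satisfies y² ≡ 0.

0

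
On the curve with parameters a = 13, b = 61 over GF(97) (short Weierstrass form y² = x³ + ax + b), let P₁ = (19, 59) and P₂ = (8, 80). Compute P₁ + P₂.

(52, 4)

(19, 59) + (8, 80). λ = (80 - 59)/(8 - 19) ≡ 21/86 mod 97. 86⁻¹ ≡ 44 (mod 97), so λ ≡ 51.
  x = λ² - 19 - 8 = 2601 - 27 ≡ 52; y = λ·(19 - 52) - 59 ≡ 4. → (52, 4)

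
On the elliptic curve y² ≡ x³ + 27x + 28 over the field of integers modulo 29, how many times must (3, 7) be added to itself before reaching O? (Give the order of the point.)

8

2P: tangent at (3, 7): λ = (3·3² + 27)/(2·7) ≡ 25/14. 14⁻¹ ≡ 27 (mod 29), so λ ≡ 25·27 ≡ 8.
  x = λ² - 3 - 3 = 64 - 6 ≡ 0; y = λ·(3 - 0) - 7 ≡ 17. → (0, 17)
3P: (0, 17) + (3, 7). λ = (7 - 17)/(3 - 0) ≡ 19/3 mod 29. 3⁻¹ ≡ 10 (mod 29), so λ ≡ 16.
  x = λ² - 0 - 3 = 256 - 3 ≡ 21; y = λ·(0 - 21) - 17 ≡ 24. → (21, 24)
4P: (21, 24) + (3, 7). λ = (7 - 24)/(3 - 21) ≡ 12/11 mod 29. 11⁻¹ ≡ 8 (mod 29) since 11·8 = 88 ≡ 1, so λ ≡ 9.
  x = λ² - 21 - 3 = 81 - 24 ≡ 28; y = λ·(21 - 28) - 24 ≡ 0. → (28, 0)
5P: (28, 0) + (3, 7). λ = (7 - 0)/(3 - 28) ≡ 7/4 mod 29. 4⁻¹ ≡ 22 (mod 29), so λ ≡ 9.
  x = λ² - 28 - 3 = 81 - 31 ≡ 21; y = λ·(28 - 21) - 0 ≡ 5. → (21, 5)
6P: (21, 5) + (3, 7). λ = (7 - 5)/(3 - 21) ≡ 2/11 mod 29. 11⁻¹ ≡ 8 (mod 29) since 11·8 = 88 ≡ 1, so λ ≡ 16.
  x = λ² - 21 - 3 = 256 - 24 ≡ 0; y = λ·(21 - 0) - 5 ≡ 12. → (0, 12)
7P: (0, 12) + (3, 7). λ = (7 - 12)/(3 - 0) ≡ 24/3 mod 29. 3⁻¹ ≡ 10 (mod 29) since 3·10 = 30 ≡ 1, so λ ≡ 8.
  x = λ² - 0 - 3 = 64 - 3 ≡ 3; y = λ·(0 - 3) - 12 ≡ 22. → (3, 22)
8P: (3, 22) + (3, 7): same x and y₁ ≡ -y₂, so the sum is O.
8P = O, so the order is 8.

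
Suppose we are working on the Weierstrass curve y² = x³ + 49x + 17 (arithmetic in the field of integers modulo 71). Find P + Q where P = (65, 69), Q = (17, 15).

(18, 46)

(65, 69) + (17, 15). λ = (15 - 69)/(17 - 65) ≡ 17/23 mod 71. 23⁻¹ ≡ 34 (mod 71) since 23·34 = 782 ≡ 1, so λ ≡ 10.
  x = λ² - 65 - 17 = 100 - 82 ≡ 18; y = λ·(65 - 18) - 69 ≡ 46. → (18, 46)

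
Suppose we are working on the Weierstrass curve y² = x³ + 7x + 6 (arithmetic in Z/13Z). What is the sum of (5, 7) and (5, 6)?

O

The two points share x = 5 and their y-coordinates satisfy 7 + 6 ≡ 0 (mod 13), so they are inverses. Their sum is 𝒪.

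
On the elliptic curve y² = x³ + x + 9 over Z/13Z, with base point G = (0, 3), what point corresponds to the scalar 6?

(0, 10)

Double-and-add on 6 = (110)₂. Start with G = (0, 3) for the leading 1-bit.
double: tangent at (0, 3): λ = (3·0² + 1)/(2·3) ≡ 1/6. 6⁻¹ ≡ 11 (mod 13), so λ ≡ 1·11 ≡ 11.
  x = λ² - 0 - 0 = 121 - 0 ≡ 4; y = λ·(0 - 4) - 3 ≡ 5. → (4, 5)
add G: (4, 5) + (0, 3). λ = (3 - 5)/(0 - 4) ≡ 11/9 mod 13. 9⁻¹ ≡ 3 (mod 13) since 9·3 = 27 ≡ 1, so λ ≡ 7.
  x = λ² - 4 - 0 = 49 - 4 ≡ 6; y = λ·(4 - 6) - 5 ≡ 7. → (6, 7)
double: tangent at (6, 7): λ = (3·6² + 1)/(2·7) ≡ 5/1. 1⁻¹ ≡ 1 (mod 13), so λ ≡ 5·1 ≡ 5.
  x = λ² - 6 - 6 = 25 - 12 ≡ 0; y = λ·(6 - 0) - 7 ≡ 10. → (0, 10)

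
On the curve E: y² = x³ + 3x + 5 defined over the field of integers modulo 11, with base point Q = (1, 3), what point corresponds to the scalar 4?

(0, 4)

Double-and-add on 4 = (100)₂. Start with Q = (1, 3) for the leading 1-bit.
double: tangent at (1, 3): λ = (3·1² + 3)/(2·3) ≡ 6/6. 6⁻¹ ≡ 2 (mod 11) since 6·2 = 12 ≡ 1, so λ ≡ 6·2 ≡ 1.
  x = λ² - 1 - 1 = 1 - 2 ≡ 10; y = λ·(1 - 10) - 3 ≡ 10. → (10, 10)
double: tangent at (10, 10): λ = (3·10² + 3)/(2·10) ≡ 6/9. 9⁻¹ ≡ 5 (mod 11), so λ ≡ 6·5 ≡ 8.
  x = λ² - 10 - 10 = 64 - 20 ≡ 0; y = λ·(10 - 0) - 10 ≡ 4. → (0, 4)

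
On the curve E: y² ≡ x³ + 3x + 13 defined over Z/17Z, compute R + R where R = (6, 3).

tangent at (6, 3): λ = (3·6² + 3)/(2·3) ≡ 9/6. 6⁻¹ ≡ 3 (mod 17), so λ ≡ 9·3 ≡ 10.
  x = λ² - 6 - 6 = 100 - 12 ≡ 3; y = λ·(6 - 3) - 3 ≡ 10. → (3, 10)

(3, 10)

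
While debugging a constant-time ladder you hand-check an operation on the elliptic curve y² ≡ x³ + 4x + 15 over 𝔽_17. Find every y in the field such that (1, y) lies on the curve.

x³ + 4x + 15 = 20 ≡ 3 (mod 17).
3 is a non-residue mod 17; no y exists.

none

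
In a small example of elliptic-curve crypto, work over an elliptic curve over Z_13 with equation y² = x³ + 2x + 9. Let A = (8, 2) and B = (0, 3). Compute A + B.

(8, 2) + (0, 3). λ = (3 - 2)/(0 - 8) ≡ 1/5 mod 13. 5⁻¹ ≡ 8 (mod 13), so λ ≡ 8.
  x = λ² - 8 - 0 = 64 - 8 ≡ 4; y = λ·(8 - 4) - 2 ≡ 4. → (4, 4)

(4, 4)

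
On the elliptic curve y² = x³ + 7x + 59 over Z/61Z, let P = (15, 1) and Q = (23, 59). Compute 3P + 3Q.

(18, 51)

First 3P:
Repeated addition: build up to 3P.
2P: tangent at (15, 1): λ = (3·15² + 7)/(2·1) ≡ 11/2. 2⁻¹ ≡ 31 (mod 61), so λ ≡ 11·31 ≡ 36.
  x = λ² - 15 - 15 = 1296 - 30 ≡ 46; y = λ·(15 - 46) - 1 ≡ 42. → (46, 42)
3P: (46, 42) + (15, 1). λ = (1 - 42)/(15 - 46) ≡ 20/30 mod 61. 30⁻¹ ≡ 59 (mod 61), so λ ≡ 21.
  x = λ² - 46 - 15 = 441 - 61 ≡ 14; y = λ·(46 - 14) - 42 ≡ 20. → (14, 20)
3P = (14, 20).
Next 3Q:
Repeated addition: build up to 3Q.
2Q: tangent at (23, 59): λ = (3·23² + 7)/(2·59) ≡ 8/57. 57⁻¹ ≡ 15 (mod 61), so λ ≡ 8·15 ≡ 59.
  x = λ² - 23 - 23 = 3481 - 46 ≡ 19; y = λ·(23 - 19) - 59 ≡ 55. → (19, 55)
3Q: (19, 55) + (23, 59). λ = (59 - 55)/(23 - 19) ≡ 4/4 mod 61. 4⁻¹ ≡ 46 (mod 61), so λ ≡ 1.
  x = λ² - 19 - 23 = 1 - 42 ≡ 20; y = λ·(19 - 20) - 55 ≡ 5. → (20, 5)
3Q = (20, 5).
Finally 3P + 3Q:
(14, 20) + (20, 5). λ = (5 - 20)/(20 - 14) ≡ 46/6 mod 61. 6⁻¹ ≡ 51 (mod 61), so λ ≡ 28.
  x = λ² - 14 - 20 = 784 - 34 ≡ 18; y = λ·(14 - 18) - 20 ≡ 51. → (18, 51)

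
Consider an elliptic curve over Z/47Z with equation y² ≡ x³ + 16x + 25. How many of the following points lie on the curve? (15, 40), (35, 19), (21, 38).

2

(15, 40): 40² ≡ 2, rhs ≡ 21 → off.
(35, 19): 19² ≡ 32, rhs ≡ 32 → on.
(21, 38): 38² ≡ 34, rhs ≡ 34 → on.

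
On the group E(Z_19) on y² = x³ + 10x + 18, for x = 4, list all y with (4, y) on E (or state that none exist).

x³ + 10x + 18 = 122 ≡ 8 (mod 19).
8 is a non-residue mod 19; no y exists.

none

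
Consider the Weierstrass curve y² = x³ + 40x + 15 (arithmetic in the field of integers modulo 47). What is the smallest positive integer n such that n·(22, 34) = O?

4

2P: tangent at (22, 34): λ = (3·22² + 40)/(2·34) ≡ 35/21. 21⁻¹ ≡ 9 (mod 47), so λ ≡ 35·9 ≡ 33.
  x = λ² - 22 - 22 = 1089 - 44 ≡ 11; y = λ·(22 - 11) - 34 ≡ 0. → (11, 0)
3P: (11, 0) + (22, 34). λ = (34 - 0)/(22 - 11) ≡ 34/11 mod 47. 11⁻¹ ≡ 30 (mod 47) since 11·30 = 330 ≡ 1, so λ ≡ 33.
  x = λ² - 11 - 22 = 1089 - 33 ≡ 22; y = λ·(11 - 22) - 0 ≡ 13. → (22, 13)
4P: (22, 13) + (22, 34): same x and y₁ ≡ -y₂, so the sum is O.
4P = O, so the order is 4.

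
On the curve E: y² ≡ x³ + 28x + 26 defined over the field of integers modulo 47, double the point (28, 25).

(44, 3)

tangent at (28, 25): λ = (3·28² + 28)/(2·25) ≡ 30/3. 3⁻¹ ≡ 16 (mod 47) since 3·16 = 48 ≡ 1, so λ ≡ 30·16 ≡ 10.
  x = λ² - 28 - 28 = 100 - 56 ≡ 44; y = λ·(28 - 44) - 25 ≡ 3. → (44, 3)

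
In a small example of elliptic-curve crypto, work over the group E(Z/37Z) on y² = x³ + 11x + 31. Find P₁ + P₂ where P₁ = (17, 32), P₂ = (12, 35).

(17, 32) + (12, 35). λ = (35 - 32)/(12 - 17) ≡ 3/32 mod 37. 32⁻¹ ≡ 22 (mod 37), so λ ≡ 29.
  x = λ² - 17 - 12 = 841 - 29 ≡ 35; y = λ·(17 - 35) - 32 ≡ 1. → (35, 1)

(35, 1)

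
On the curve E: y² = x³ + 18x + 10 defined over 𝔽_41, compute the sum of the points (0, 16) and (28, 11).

(18, 37)

(0, 16) + (28, 11). λ = (11 - 16)/(28 - 0) ≡ 36/28 mod 41. 28⁻¹ ≡ 22 (mod 41), so λ ≡ 13.
  x = λ² - 0 - 28 = 169 - 28 ≡ 18; y = λ·(0 - 18) - 16 ≡ 37. → (18, 37)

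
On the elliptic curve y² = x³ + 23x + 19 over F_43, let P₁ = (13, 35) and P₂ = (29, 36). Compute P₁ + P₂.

(22, 37)

(13, 35) + (29, 36). λ = (36 - 35)/(29 - 13) ≡ 1/16 mod 43. 16⁻¹ ≡ 35 (mod 43), so λ ≡ 35.
  x = λ² - 13 - 29 = 1225 - 42 ≡ 22; y = λ·(13 - 22) - 35 ≡ 37. → (22, 37)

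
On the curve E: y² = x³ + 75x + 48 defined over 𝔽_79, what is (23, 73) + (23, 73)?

(38, 69)

tangent at (23, 73): λ = (3·23² + 75)/(2·73) ≡ 3/67. 67⁻¹ ≡ 46 (mod 79), so λ ≡ 3·46 ≡ 59.
  x = λ² - 23 - 23 = 3481 - 46 ≡ 38; y = λ·(23 - 38) - 73 ≡ 69. → (38, 69)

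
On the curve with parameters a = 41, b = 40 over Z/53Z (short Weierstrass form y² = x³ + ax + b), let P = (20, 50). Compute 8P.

(40, 15)

Double-and-add on 8 = (1000)₂. Start with P = (20, 50) for the leading 1-bit.
double: tangent at (20, 50): λ = (3·20² + 41)/(2·50) ≡ 22/47. 47⁻¹ ≡ 44 (mod 53), so λ ≡ 22·44 ≡ 14.
  x = λ² - 20 - 20 = 196 - 40 ≡ 50; y = λ·(20 - 50) - 50 ≡ 7. → (50, 7)
double: tangent at (50, 7): λ = (3·50² + 41)/(2·7) ≡ 15/14. 14⁻¹ ≡ 19 (mod 53), so λ ≡ 15·19 ≡ 20.
  x = λ² - 50 - 50 = 400 - 100 ≡ 35; y = λ·(50 - 35) - 7 ≡ 28. → (35, 28)
double: tangent at (35, 28): λ = (3·35² + 41)/(2·28) ≡ 6/3. 3⁻¹ ≡ 18 (mod 53), so λ ≡ 6·18 ≡ 2.
  x = λ² - 35 - 35 = 4 - 70 ≡ 40; y = λ·(35 - 40) - 28 ≡ 15. → (40, 15)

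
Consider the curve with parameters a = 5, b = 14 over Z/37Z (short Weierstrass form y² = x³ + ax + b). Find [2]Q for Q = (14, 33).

tangent at (14, 33): λ = (3·14² + 5)/(2·33) ≡ 1/29. 29⁻¹ ≡ 23 (mod 37) since 29·23 = 667 ≡ 1, so λ ≡ 1·23 ≡ 23.
  x = λ² - 14 - 14 = 529 - 28 ≡ 20; y = λ·(14 - 20) - 33 ≡ 14. → (20, 14)

(20, 14)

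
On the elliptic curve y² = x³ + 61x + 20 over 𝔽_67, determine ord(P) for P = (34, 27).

2P: tangent at (34, 27): λ = (3·34² + 61)/(2·27) ≡ 45/54. 54⁻¹ ≡ 36 (mod 67) since 54·36 = 1944 ≡ 1, so λ ≡ 45·36 ≡ 12.
  x = λ² - 34 - 34 = 144 - 68 ≡ 9; y = λ·(34 - 9) - 27 ≡ 5. → (9, 5)
3P: (9, 5) + (34, 27). λ = (27 - 5)/(34 - 9) ≡ 22/25 mod 67. 25⁻¹ ≡ 59 (mod 67) since 25·59 = 1475 ≡ 1, so λ ≡ 25.
  x = λ² - 9 - 34 = 625 - 43 ≡ 46; y = λ·(9 - 46) - 5 ≡ 8. → (46, 8)
4P: (46, 8) + (34, 27). λ = (27 - 8)/(34 - 46) ≡ 19/55 mod 67. 55⁻¹ ≡ 39 (mod 67), so λ ≡ 4.
  x = λ² - 46 - 34 = 16 - 80 ≡ 3; y = λ·(46 - 3) - 8 ≡ 30. → (3, 30)
5P: (3, 30) + (34, 27). λ = (27 - 30)/(34 - 3) ≡ 64/31 mod 67. 31⁻¹ ≡ 13 (mod 67), so λ ≡ 28.
  x = λ² - 3 - 34 = 784 - 37 ≡ 10; y = λ·(3 - 10) - 30 ≡ 42. → (10, 42)
6P: (10, 42) + (34, 27). λ = (27 - 42)/(34 - 10) ≡ 52/24 mod 67. 24⁻¹ ≡ 14 (mod 67) since 24·14 = 336 ≡ 1, so λ ≡ 58.
  x = λ² - 10 - 34 = 3364 - 44 ≡ 37; y = λ·(10 - 37) - 42 ≡ 0. → (37, 0)
7P: (37, 0) + (34, 27). λ = (27 - 0)/(34 - 37) ≡ 27/64 mod 67. 64⁻¹ ≡ 22 (mod 67), so λ ≡ 58.
  x = λ² - 37 - 34 = 3364 - 71 ≡ 10; y = λ·(37 - 10) - 0 ≡ 25. → (10, 25)
8P: (10, 25) + (34, 27). λ = (27 - 25)/(34 - 10) ≡ 2/24 mod 67. 24⁻¹ ≡ 14 (mod 67), so λ ≡ 28.
  x = λ² - 10 - 34 = 784 - 44 ≡ 3; y = λ·(10 - 3) - 25 ≡ 37. → (3, 37)
9P: (3, 37) + (34, 27). λ = (27 - 37)/(34 - 3) ≡ 57/31 mod 67. 31⁻¹ ≡ 13 (mod 67), so λ ≡ 4.
  x = λ² - 3 - 34 = 16 - 37 ≡ 46; y = λ·(3 - 46) - 37 ≡ 59. → (46, 59)
10P: (46, 59) + (34, 27). λ = (27 - 59)/(34 - 46) ≡ 35/55 mod 67. 55⁻¹ ≡ 39 (mod 67) since 55·39 = 2145 ≡ 1, so λ ≡ 25.
  x = λ² - 46 - 34 = 625 - 80 ≡ 9; y = λ·(46 - 9) - 59 ≡ 62. → (9, 62)
11P: (9, 62) + (34, 27). λ = (27 - 62)/(34 - 9) ≡ 32/25 mod 67. 25⁻¹ ≡ 59 (mod 67) since 25·59 = 1475 ≡ 1, so λ ≡ 12.
  x = λ² - 9 - 34 = 144 - 43 ≡ 34; y = λ·(9 - 34) - 62 ≡ 40. → (34, 40)
12P: (34, 40) + (34, 27): same x and y₁ ≡ -y₂, so the sum is ∞.
12P = ∞, so the order is 12.

12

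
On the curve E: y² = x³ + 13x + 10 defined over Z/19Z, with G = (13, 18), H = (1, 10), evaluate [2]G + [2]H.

First 2G:
Repeated addition: build up to 2G.
2G: tangent at (13, 18): λ = (3·13² + 13)/(2·18) ≡ 7/17. 17⁻¹ ≡ 9 (mod 19), so λ ≡ 7·9 ≡ 6.
  x = λ² - 13 - 13 = 36 - 26 ≡ 10; y = λ·(13 - 10) - 18 ≡ 0. → (10, 0)
2G = (10, 0).
Next 2H:
Repeated addition: build up to 2H.
2H: tangent at (1, 10): λ = (3·1² + 13)/(2·10) ≡ 16/1. 1⁻¹ ≡ 1 (mod 19), so λ ≡ 16·1 ≡ 16.
  x = λ² - 1 - 1 = 256 - 2 ≡ 7; y = λ·(1 - 7) - 10 ≡ 8. → (7, 8)
2H = (7, 8).
Finally 2G + 2H:
(10, 0) + (7, 8). λ = (8 - 0)/(7 - 10) ≡ 8/16 mod 19. 16⁻¹ ≡ 6 (mod 19), so λ ≡ 10.
  x = λ² - 10 - 7 = 100 - 17 ≡ 7; y = λ·(10 - 7) - 0 ≡ 11. → (7, 11)

(7, 11)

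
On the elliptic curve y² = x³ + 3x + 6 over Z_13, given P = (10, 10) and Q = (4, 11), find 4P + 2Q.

First 4P:
Double-and-add on 4 = (100)₂. Start with P = (10, 10) for the leading 1-bit.
double: tangent at (10, 10): λ = (3·10² + 3)/(2·10) ≡ 4/7. 7⁻¹ ≡ 2 (mod 13) since 7·2 = 14 ≡ 1, so λ ≡ 4·2 ≡ 8.
  x = λ² - 10 - 10 = 64 - 20 ≡ 5; y = λ·(10 - 5) - 10 ≡ 4. → (5, 4)
double: tangent at (5, 4): λ = (3·5² + 3)/(2·4) ≡ 0/8. 8⁻¹ ≡ 5 (mod 13) since 8·5 = 40 ≡ 1, so λ ≡ 0·5 ≡ 0.
  x = λ² - 5 - 5 = 0 - 10 ≡ 3; y = λ·(5 - 3) - 4 ≡ 9. → (3, 9)
4P = (3, 9).
Next 2Q:
Repeated addition: build up to 2Q.
2Q: tangent at (4, 11): λ = (3·4² + 3)/(2·11) ≡ 12/9. 9⁻¹ ≡ 3 (mod 13) since 9·3 = 27 ≡ 1, so λ ≡ 12·3 ≡ 10.
  x = λ² - 4 - 4 = 100 - 8 ≡ 1; y = λ·(4 - 1) - 11 ≡ 6. → (1, 6)
2Q = (1, 6).
Finally 4P + 2Q:
(3, 9) + (1, 6). λ = (6 - 9)/(1 - 3) ≡ 10/11 mod 13. 11⁻¹ ≡ 6 (mod 13), so λ ≡ 8.
  x = λ² - 3 - 1 = 64 - 4 ≡ 8; y = λ·(3 - 8) - 9 ≡ 3. → (8, 3)

(8, 3)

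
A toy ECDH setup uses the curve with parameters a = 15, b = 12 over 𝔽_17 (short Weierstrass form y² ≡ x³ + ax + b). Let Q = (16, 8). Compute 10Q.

Repeated addition: build up to 10Q.
2Q: tangent at (16, 8): λ = (3·16² + 15)/(2·8) ≡ 1/16. 16⁻¹ ≡ 16 (mod 17) since 16·16 = 256 ≡ 1, so λ ≡ 1·16 ≡ 16.
  x = λ² - 16 - 16 = 256 - 32 ≡ 3; y = λ·(16 - 3) - 8 ≡ 13. → (3, 13)
3Q: (3, 13) + (16, 8). λ = (8 - 13)/(16 - 3) ≡ 12/13 mod 17. 13⁻¹ ≡ 4 (mod 17), so λ ≡ 14.
  x = λ² - 3 - 16 = 196 - 19 ≡ 7; y = λ·(3 - 7) - 13 ≡ 16. → (7, 16)
4Q: (7, 16) + (16, 8). λ = (8 - 16)/(16 - 7) ≡ 9/9 mod 17. 9⁻¹ ≡ 2 (mod 17), so λ ≡ 1.
  x = λ² - 7 - 16 = 1 - 23 ≡ 12; y = λ·(7 - 12) - 16 ≡ 13. → (12, 13)
5Q: (12, 13) + (16, 8). λ = (8 - 13)/(16 - 12) ≡ 12/4 mod 17. 4⁻¹ ≡ 13 (mod 17) since 4·13 = 52 ≡ 1, so λ ≡ 3.
  x = λ² - 12 - 16 = 9 - 28 ≡ 15; y = λ·(12 - 15) - 13 ≡ 12. → (15, 12)
6Q: (15, 12) + (16, 8). λ = (8 - 12)/(16 - 15) ≡ 13/1 mod 17. 1⁻¹ ≡ 1 (mod 17), so λ ≡ 13.
  x = λ² - 15 - 16 = 169 - 31 ≡ 2; y = λ·(15 - 2) - 12 ≡ 4. → (2, 4)
7Q: (2, 4) + (16, 8). λ = (8 - 4)/(16 - 2) ≡ 4/14 mod 17. 14⁻¹ ≡ 11 (mod 17), so λ ≡ 10.
  x = λ² - 2 - 16 = 100 - 18 ≡ 14; y = λ·(2 - 14) - 4 ≡ 12. → (14, 12)
8Q: (14, 12) + (16, 8). λ = (8 - 12)/(16 - 14) ≡ 13/2 mod 17. 2⁻¹ ≡ 9 (mod 17) since 2·9 = 18 ≡ 1, so λ ≡ 15.
  x = λ² - 14 - 16 = 225 - 30 ≡ 8; y = λ·(14 - 8) - 12 ≡ 10. → (8, 10)
9Q: (8, 10) + (16, 8). λ = (8 - 10)/(16 - 8) ≡ 15/8 mod 17. 8⁻¹ ≡ 15 (mod 17), so λ ≡ 4.
  x = λ² - 8 - 16 = 16 - 24 ≡ 9; y = λ·(8 - 9) - 10 ≡ 3. → (9, 3)
10Q: (9, 3) + (16, 8). λ = (8 - 3)/(16 - 9) ≡ 5/7 mod 17. 7⁻¹ ≡ 5 (mod 17), so λ ≡ 8.
  x = λ² - 9 - 16 = 64 - 25 ≡ 5; y = λ·(9 - 5) - 3 ≡ 12. → (5, 12)

(5, 12)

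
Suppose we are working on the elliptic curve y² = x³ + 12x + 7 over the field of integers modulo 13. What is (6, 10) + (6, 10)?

tangent at (6, 10): λ = (3·6² + 12)/(2·10) ≡ 3/7. 7⁻¹ ≡ 2 (mod 13), so λ ≡ 3·2 ≡ 6.
  x = λ² - 6 - 6 = 36 - 12 ≡ 11; y = λ·(6 - 11) - 10 ≡ 12. → (11, 12)

(11, 12)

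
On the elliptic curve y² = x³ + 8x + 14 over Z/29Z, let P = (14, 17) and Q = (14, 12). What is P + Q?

O

The two points share x = 14 and their y-coordinates satisfy 17 + 12 ≡ 0 (mod 29), so they are inverses. Their sum is 𝒪.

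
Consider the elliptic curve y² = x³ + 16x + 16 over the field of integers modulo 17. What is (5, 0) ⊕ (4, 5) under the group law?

(5, 0) + (4, 5). λ = (5 - 0)/(4 - 5) ≡ 5/16 mod 17. 16⁻¹ ≡ 16 (mod 17), so λ ≡ 12.
  x = λ² - 5 - 4 = 144 - 9 ≡ 16; y = λ·(5 - 16) - 0 ≡ 4. → (16, 4)

(16, 4)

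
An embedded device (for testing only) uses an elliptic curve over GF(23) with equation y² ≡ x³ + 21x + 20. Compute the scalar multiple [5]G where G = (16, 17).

Repeated addition: build up to 5G.
2G: tangent at (16, 17): λ = (3·16² + 21)/(2·17) ≡ 7/11. 11⁻¹ ≡ 21 (mod 23) since 11·21 = 231 ≡ 1, so λ ≡ 7·21 ≡ 9.
  x = λ² - 16 - 16 = 81 - 32 ≡ 3; y = λ·(16 - 3) - 17 ≡ 8. → (3, 8)
3G: (3, 8) + (16, 17). λ = (17 - 8)/(16 - 3) ≡ 9/13 mod 23. 13⁻¹ ≡ 16 (mod 23), so λ ≡ 6.
  x = λ² - 3 - 16 = 36 - 19 ≡ 17; y = λ·(3 - 17) - 8 ≡ 0. → (17, 0)
4G: (17, 0) + (16, 17). λ = (17 - 0)/(16 - 17) ≡ 17/22 mod 23. 22⁻¹ ≡ 22 (mod 23) since 22·22 = 484 ≡ 1, so λ ≡ 6.
  x = λ² - 17 - 16 = 36 - 33 ≡ 3; y = λ·(17 - 3) - 0 ≡ 15. → (3, 15)
5G: (3, 15) + (16, 17). λ = (17 - 15)/(16 - 3) ≡ 2/13 mod 23. 13⁻¹ ≡ 16 (mod 23) since 13·16 = 208 ≡ 1, so λ ≡ 9.
  x = λ² - 3 - 16 = 81 - 19 ≡ 16; y = λ·(3 - 16) - 15 ≡ 6. → (16, 6)

(16, 6)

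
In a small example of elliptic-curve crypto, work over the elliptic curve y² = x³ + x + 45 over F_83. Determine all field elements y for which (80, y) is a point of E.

x³ + 1x + 45 = 512125 ≡ 15 (mod 83).
15 is a non-residue mod 83; no y exists.

none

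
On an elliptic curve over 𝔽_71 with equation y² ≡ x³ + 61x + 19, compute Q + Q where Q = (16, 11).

(42, 42)

tangent at (16, 11): λ = (3·16² + 61)/(2·11) ≡ 48/22. 22⁻¹ ≡ 42 (mod 71), so λ ≡ 48·42 ≡ 28.
  x = λ² - 16 - 16 = 784 - 32 ≡ 42; y = λ·(16 - 42) - 11 ≡ 42. → (42, 42)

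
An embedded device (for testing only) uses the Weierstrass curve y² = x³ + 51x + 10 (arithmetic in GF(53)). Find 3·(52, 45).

(15, 4)

Write Q = (52, 45).
Repeated addition: build up to 3Q.
2Q: tangent at (52, 45): λ = (3·52² + 51)/(2·45) ≡ 1/37. 37⁻¹ ≡ 43 (mod 53), so λ ≡ 1·43 ≡ 43.
  x = λ² - 52 - 52 = 1849 - 104 ≡ 49; y = λ·(52 - 49) - 45 ≡ 31. → (49, 31)
3Q: (49, 31) + (52, 45). λ = (45 - 31)/(52 - 49) ≡ 14/3 mod 53. 3⁻¹ ≡ 18 (mod 53), so λ ≡ 40.
  x = λ² - 49 - 52 = 1600 - 101 ≡ 15; y = λ·(49 - 15) - 31 ≡ 4. → (15, 4)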